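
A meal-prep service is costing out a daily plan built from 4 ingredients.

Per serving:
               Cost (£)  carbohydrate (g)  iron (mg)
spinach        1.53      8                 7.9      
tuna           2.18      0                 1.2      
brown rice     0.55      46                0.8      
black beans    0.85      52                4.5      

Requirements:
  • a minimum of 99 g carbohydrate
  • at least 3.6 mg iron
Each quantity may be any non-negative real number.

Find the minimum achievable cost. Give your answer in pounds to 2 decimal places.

Let x1 = servings of spinach, x2 = servings of tuna, x3 = servings of brown rice, x4 = servings of black beans.
min 1.53x1 + 2.18x2 + 0.55x3 + 0.85x4 s.t.:
  8x1 + 46x3 + 52x4 ≥ 99   (carbohydrate)
  7.9x1 + 1.2x2 + 0.8x3 + 4.5x4 ≥ 3.6   (iron)
  x1, x2, x3, x4 ≥ 0.
The minimum-cost mix takes nothing from spinach, tuna — only brown rice, black beans. There the carbohydrate and iron constraints are tight.
Solving gives x3 = 1.562, x4 = 0.5224.
Hence cost = 0.55·1.562 + 0.85·0.5224 = £1.3031.

£1.30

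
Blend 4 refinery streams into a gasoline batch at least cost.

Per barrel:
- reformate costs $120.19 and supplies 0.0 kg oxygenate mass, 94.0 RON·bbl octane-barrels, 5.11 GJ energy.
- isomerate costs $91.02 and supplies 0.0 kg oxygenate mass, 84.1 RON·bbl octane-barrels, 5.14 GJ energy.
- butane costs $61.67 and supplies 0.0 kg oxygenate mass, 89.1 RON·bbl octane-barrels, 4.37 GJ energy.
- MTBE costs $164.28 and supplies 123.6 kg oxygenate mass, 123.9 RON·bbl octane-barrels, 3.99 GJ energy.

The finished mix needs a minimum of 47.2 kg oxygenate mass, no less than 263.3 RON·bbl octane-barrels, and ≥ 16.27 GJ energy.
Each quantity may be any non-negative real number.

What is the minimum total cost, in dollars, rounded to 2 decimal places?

This is a linear program. Let x1 = barrels of reformate, x2 = barrels of isomerate, x3 = barrels of butane, x4 = barrels of MTBE.
Minimise 120.19x1 + 91.02x2 + 61.67x3 + 164.28x4 with:
  123.6x4 ≥ 47.2   (oxygenate mass)
  94x1 + 84.1x2 + 89.1x3 + 123.9x4 ≥ 263.3   (octane-barrels)
  5.11x1 + 5.14x2 + 4.37x3 + 3.99x4 ≥ 16.27   (energy)
  x1, x2, x3, x4 ≥ 0.
The cheapest feasible vertex uses only butane, MTBE; reformate, isomerate are not used. The oxygenate mass and energy requirements are met with equality.
Optimal quantities: butane = 3.37444 barrels, MTBE = 0.381877 barrels.
Objective = 61.67·3.37444 + 164.28·0.381877 = 270.8365.

$270.84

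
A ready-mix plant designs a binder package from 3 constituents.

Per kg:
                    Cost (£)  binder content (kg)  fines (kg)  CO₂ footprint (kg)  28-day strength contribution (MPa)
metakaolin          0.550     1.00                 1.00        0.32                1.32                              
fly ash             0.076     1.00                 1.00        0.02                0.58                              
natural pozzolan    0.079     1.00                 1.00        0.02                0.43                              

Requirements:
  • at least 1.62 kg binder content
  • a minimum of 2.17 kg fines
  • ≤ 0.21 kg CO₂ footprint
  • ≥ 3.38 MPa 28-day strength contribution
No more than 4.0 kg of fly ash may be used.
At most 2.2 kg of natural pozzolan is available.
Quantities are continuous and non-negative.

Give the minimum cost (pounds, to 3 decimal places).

Let x1 = kg of metakaolin, x2 = kg of fly ash, x3 = kg of natural pozzolan.
Minimize 0.55x1 + 0.076x2 + 0.079x3 subject to:
  1x1 + 1x2 + 1x3 ≥ 1.62   (binder content)
  1x1 + 1x2 + 1x3 ≥ 2.17   (fines)
  0.32x1 + 0.02x2 + 0.02x3 ≤ 0.21   (CO₂ footprint)
  1.32x1 + 0.58x2 + 0.43x3 ≥ 3.38   (28-day strength contribution)
  x2 ≤ 4
  x3 ≤ 2.2
  x1, x2, x3 ≥ 0.
The optimal mix uses every input. There the 28-day strength contribution, the fly ash cap, the natural pozzolan cap constraints are tight.
So metakaolin = 0.08636 kg, fly ash = 4 kg, natural pozzolan = 2.2 kg.
Cost = 0.55·0.08636 + 0.076·4 + 0.079·2.2 = 0.52530.

£0.525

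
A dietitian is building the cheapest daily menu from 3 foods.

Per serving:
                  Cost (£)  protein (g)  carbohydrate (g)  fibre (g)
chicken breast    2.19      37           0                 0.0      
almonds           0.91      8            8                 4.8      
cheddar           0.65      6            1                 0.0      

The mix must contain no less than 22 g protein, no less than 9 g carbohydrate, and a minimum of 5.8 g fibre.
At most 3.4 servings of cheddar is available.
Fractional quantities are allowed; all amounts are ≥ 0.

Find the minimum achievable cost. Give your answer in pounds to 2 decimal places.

£1.83

Set it up as a linear program. Let x1 = servings of chicken breast, x2 = servings of almonds, x3 = servings of cheddar.
Minimise 2.19x1 + 0.91x2 + 0.65x3 with:
  37x1 + 8x2 + 6x3 ≥ 22   (protein)
  8x2 + 1x3 ≥ 9   (carbohydrate)
  4.8x2 ≥ 5.8   (fibre)
  x3 ≤ 3.4
  x1, x2, x3 ≥ 0.
At the optimum only chicken breast, almonds are positive (cheddar = 0). The protein and fibre requirements are met with equality.
Optimal quantities: chicken breast = 0.3333 servings, almonds = 1.208 servings.
Hence cost = 2.19·0.3333 + 0.91·1.208 = £1.8292.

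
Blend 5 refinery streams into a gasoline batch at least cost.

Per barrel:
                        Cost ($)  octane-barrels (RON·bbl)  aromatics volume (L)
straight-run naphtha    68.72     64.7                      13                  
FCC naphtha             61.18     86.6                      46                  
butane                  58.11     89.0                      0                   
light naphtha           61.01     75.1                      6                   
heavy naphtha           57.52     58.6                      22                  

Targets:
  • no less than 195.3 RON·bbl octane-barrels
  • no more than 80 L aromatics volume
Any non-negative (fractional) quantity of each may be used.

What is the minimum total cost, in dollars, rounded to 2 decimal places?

Let x1 = barrels of straight-run naphtha, x2 = barrels of FCC naphtha, x3 = barrels of butane, x4 = barrels of light naphtha, x5 = barrels of heavy naphtha.
Minimise 68.72x1 + 61.18x2 + 58.11x3 + 61.01x4 + 57.52x5 with:
  64.7x1 + 86.6x2 + 89x3 + 75.1x4 + 58.6x5 ≥ 195.3   (octane-barrels)
  13x1 + 46x2 + 6x4 + 22x5 ≤ 80   (aromatics volume)
  x1, x2, x3, x4, x5 ≥ 0.
The minimum-cost mix takes nothing from straight-run naphtha, FCC naphtha, light naphtha, heavy naphtha — only butane. The octane-barrels requirement is met with equality.
So butane = 2.1944 barrels.
Objective = 58.11·2.1944 = 127.5166.

$127.52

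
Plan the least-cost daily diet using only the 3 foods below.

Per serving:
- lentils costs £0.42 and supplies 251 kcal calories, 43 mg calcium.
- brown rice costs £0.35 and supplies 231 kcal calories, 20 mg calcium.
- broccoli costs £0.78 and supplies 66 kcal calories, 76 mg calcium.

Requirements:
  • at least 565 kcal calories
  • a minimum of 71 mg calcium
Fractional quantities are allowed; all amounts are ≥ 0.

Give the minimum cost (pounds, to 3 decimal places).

Set it up as a linear program. Let x1 = servings of lentils, x2 = servings of brown rice, x3 = servings of broccoli.
min 0.42x1 + 0.35x2 + 0.78x3 subject to:
  251x1 + 231x2 + 66x3 ≥ 565   (calories)
  43x1 + 20x2 + 76x3 ≥ 71   (calcium)
  x1, x2, x3 ≥ 0.
The cheapest feasible vertex uses only lentils, brown rice; broccoli is not used. Binding constraints: calories and calcium.
That vertex is x1 = 1.038, x2 = 1.318.
Cost = 0.42·1.038 + 0.35·1.318 = 0.89726.

£0.897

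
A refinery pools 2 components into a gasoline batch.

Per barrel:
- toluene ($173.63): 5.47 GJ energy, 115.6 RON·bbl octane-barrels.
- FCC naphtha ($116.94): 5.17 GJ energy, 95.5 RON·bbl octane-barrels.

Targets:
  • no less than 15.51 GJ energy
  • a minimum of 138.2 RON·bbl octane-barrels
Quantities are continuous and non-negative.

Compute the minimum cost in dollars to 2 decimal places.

Let x1 = barrels of toluene, x2 = barrels of FCC naphtha.
Minimise 173.63x1 + 116.94x2 s.t.:
  5.47x1 + 5.17x2 ≥ 15.51   (energy)
  115.6x1 + 95.5x2 ≥ 138.2   (octane-barrels)
  x1, x2 ≥ 0.
The cheapest feasible vertex uses only FCC naphtha; toluene is not used. Binding constraint: energy.
So FCC naphtha = 3 barrels.
Hence cost = 116.94·3 = $350.8200.

$350.82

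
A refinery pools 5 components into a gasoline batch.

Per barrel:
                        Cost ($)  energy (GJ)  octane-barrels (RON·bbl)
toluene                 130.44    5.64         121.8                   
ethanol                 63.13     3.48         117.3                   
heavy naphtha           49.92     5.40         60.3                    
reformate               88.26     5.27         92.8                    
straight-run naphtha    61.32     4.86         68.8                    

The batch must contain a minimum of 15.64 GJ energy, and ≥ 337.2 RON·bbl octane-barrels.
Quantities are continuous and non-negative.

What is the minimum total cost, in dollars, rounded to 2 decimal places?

$208.74

Let x1 = barrels of toluene, x2 = barrels of ethanol, x3 = barrels of heavy naphtha, x4 = barrels of reformate, x5 = barrels of straight-run naphtha.
Minimize 130.44x1 + 63.13x2 + 49.92x3 + 88.26x4 + 61.32x5 with:
  5.64x1 + 3.48x2 + 5.4x3 + 5.27x4 + 4.86x5 ≥ 15.64   (energy)
  121.8x1 + 117.3x2 + 60.3x3 + 92.8x4 + 68.8x5 ≥ 337.2   (octane-barrels)
  x1, x2, x3, x4, x5 ≥ 0.
The minimum-cost mix takes nothing from toluene, reformate, straight-run naphtha — only ethanol, heavy naphtha. The energy and octane-barrels requirements are met with equality.
Optimal quantities: ethanol = 2.0723 barrels, heavy naphtha = 1.5608 barrels.
Total cost: 63.13·2.0723 + 49.92·1.5608 = 208.7394.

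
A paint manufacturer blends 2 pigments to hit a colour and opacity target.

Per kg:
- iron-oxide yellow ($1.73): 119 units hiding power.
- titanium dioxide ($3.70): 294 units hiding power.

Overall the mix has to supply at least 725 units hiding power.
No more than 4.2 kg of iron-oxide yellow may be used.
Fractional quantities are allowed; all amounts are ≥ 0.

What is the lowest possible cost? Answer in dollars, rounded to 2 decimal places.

Set it up as a linear program. Let x1 = kg of iron-oxide yellow, x2 = kg of titanium dioxide.
min 1.73x1 + 3.7x2 with:
  119x1 + 294x2 ≥ 725   (hiding power)
  x1 ≤ 4.2
  x1, x2 ≥ 0.
The optimal basis is {titanium dioxide}; iron-oxide yellow drops out. There the hiding power constraint is tight.
That vertex is x2 = 2.466.
Cost = 3.7·2.466 = 9.1242.

$9.12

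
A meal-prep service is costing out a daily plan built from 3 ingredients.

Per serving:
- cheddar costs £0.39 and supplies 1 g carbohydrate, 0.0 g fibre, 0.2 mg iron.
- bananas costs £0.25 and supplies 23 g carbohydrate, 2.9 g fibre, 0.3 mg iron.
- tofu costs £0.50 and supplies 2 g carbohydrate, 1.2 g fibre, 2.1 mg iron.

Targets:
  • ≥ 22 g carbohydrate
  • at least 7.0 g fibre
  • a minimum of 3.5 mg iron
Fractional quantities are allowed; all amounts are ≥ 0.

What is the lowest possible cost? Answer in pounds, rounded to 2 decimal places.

£1.16

Set it up as a linear program. Let x1 = servings of cheddar, x2 = servings of bananas, x3 = servings of tofu.
min 0.39x1 + 0.25x2 + 0.5x3 subject to:
  1x1 + 23x2 + 2x3 ≥ 22   (carbohydrate)
  2.9x2 + 1.2x3 ≥ 7   (fibre)
  0.2x1 + 0.3x2 + 2.1x3 ≥ 3.5   (iron)
  x1, x2, x3 ≥ 0.
At the optimum only bananas, tofu are positive (cheddar = 0). Binding constraints: fibre and iron.
Solving gives x2 = 1.832, x3 = 1.405.
Objective = 0.25·1.832 + 0.5·1.405 = 1.1605.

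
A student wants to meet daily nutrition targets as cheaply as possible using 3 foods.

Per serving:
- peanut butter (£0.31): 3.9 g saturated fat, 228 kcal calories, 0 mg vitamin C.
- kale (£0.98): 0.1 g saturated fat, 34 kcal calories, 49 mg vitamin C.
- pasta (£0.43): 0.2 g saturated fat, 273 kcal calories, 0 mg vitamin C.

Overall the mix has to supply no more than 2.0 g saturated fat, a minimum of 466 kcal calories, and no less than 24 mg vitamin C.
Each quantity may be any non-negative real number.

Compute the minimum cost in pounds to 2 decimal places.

£1.17

This is a linear program. Let x1 = servings of peanut butter, x2 = servings of kale, x3 = servings of pasta.
min 0.31x1 + 0.98x2 + 0.43x3 with:
  3.9x1 + 0.1x2 + 0.2x3 ≤ 2   (saturated fat)
  228x1 + 34x2 + 273x3 ≥ 466   (calories)
  49x2 ≥ 24   (vitamin C)
  x1, x2, x3 ≥ 0.
The optimal mix uses every input. The saturated fat, calories, vitamin C requirements are met with equality.
Solving gives x1 = 0.4345, x2 = 0.4898, x3 = 1.283.
Hence cost = 0.31·0.4345 + 0.98·0.4898 + 0.43·1.283 = £1.1664.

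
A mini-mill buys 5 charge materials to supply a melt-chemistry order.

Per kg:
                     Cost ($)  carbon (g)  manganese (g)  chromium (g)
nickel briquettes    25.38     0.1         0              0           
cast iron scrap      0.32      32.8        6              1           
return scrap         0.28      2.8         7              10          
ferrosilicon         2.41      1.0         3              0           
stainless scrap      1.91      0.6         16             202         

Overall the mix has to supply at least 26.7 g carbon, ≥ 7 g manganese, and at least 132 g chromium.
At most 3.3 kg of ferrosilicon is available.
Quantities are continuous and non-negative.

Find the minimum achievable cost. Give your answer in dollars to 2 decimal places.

Let x1 = kg of nickel briquettes, x2 = kg of cast iron scrap, x3 = kg of return scrap, x4 = kg of ferrosilicon, x5 = kg of stainless scrap.
Minimize 25.38x1 + 0.32x2 + 0.28x3 + 2.41x4 + 1.91x5 with:
  0.1x1 + 32.8x2 + 2.8x3 + 1x4 + 0.6x5 ≥ 26.7   (carbon)
  6x2 + 7x3 + 3x4 + 16x5 ≥ 7   (manganese)
  1x2 + 10x3 + 202x5 ≥ 132   (chromium)
  x4 ≤ 3.3
  x1, x2, x3, x4, x5 ≥ 0.
The minimum-cost mix takes nothing from nickel briquettes, return scrap, ferrosilicon — only cast iron scrap, stainless scrap. There the carbon and chromium constraints are tight.
Optimal quantities: cast iron scrap = 0.8021 kg, stainless scrap = 0.6495 kg.
Hence cost = 0.32·0.8021 + 1.91·0.6495 = $1.4972.

$1.50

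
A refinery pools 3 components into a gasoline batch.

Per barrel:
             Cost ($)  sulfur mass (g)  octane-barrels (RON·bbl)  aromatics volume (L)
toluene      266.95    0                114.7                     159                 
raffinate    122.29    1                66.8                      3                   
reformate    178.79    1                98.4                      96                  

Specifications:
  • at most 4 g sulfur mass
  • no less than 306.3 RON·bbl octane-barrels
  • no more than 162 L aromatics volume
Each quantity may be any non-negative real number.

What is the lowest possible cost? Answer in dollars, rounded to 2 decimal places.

Let x1 = barrels of toluene, x2 = barrels of raffinate, x3 = barrels of reformate.
min 266.95x1 + 122.29x2 + 178.79x3 subject to:
  1x2 + 1x3 ≤ 4   (sulfur mass)
  114.7x1 + 66.8x2 + 98.4x3 ≥ 306.3   (octane-barrels)
  159x1 + 3x2 + 96x3 ≤ 162   (aromatics volume)
  x1, x2, x3 ≥ 0.
The minimum-cost mix takes nothing from toluene — only raffinate, reformate. There the octane-barrels and aromatics volume constraints are tight.
So raffinate = 2.2009 barrels, reformate = 1.6187 barrels.
Cost = 122.29·2.2009 + 178.79·1.6187 = 558.5554.

$558.56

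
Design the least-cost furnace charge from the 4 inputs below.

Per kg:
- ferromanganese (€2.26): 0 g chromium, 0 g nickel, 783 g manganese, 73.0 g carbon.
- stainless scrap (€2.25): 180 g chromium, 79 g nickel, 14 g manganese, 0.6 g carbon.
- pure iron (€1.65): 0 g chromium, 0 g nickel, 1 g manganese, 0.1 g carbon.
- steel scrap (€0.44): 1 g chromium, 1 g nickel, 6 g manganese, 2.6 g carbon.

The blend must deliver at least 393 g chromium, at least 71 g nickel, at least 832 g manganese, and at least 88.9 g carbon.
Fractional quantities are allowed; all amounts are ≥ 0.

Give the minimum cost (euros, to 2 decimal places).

This is a linear program. Let x1 = kg of ferromanganese, x2 = kg of stainless scrap, x3 = kg of pure iron, x4 = kg of steel scrap.
Minimise 2.26x1 + 2.25x2 + 1.65x3 + 0.44x4 with:
  180x2 + 1x4 ≥ 393   (chromium)
  79x2 + 1x4 ≥ 71   (nickel)
  783x1 + 14x2 + 1x3 + 6x4 ≥ 832   (manganese)
  73x1 + 0.6x2 + 0.1x3 + 2.6x4 ≥ 88.9   (carbon)
  x1, x2, x3, x4 ≥ 0.
The optimal basis is {ferromanganese, stainless scrap}; pure iron, steel scrap drop out. The chromium and carbon requirements are met with equality.
Solving gives x1 = 1.2, x2 = 2.183.
Objective = 2.26·1.2 + 2.25·2.183 = 7.6238.

€7.62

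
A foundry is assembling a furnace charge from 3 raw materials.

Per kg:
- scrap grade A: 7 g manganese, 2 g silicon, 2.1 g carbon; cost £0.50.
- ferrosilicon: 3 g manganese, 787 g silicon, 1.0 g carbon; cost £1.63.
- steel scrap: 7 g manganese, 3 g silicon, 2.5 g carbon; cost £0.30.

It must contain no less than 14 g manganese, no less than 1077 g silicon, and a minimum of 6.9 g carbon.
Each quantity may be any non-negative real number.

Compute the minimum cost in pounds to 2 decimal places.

Let x1 = kg of scrap grade A, x2 = kg of ferrosilicon, x3 = kg of steel scrap.
min 0.5x1 + 1.63x2 + 0.3x3 subject to:
  7x1 + 3x2 + 7x3 ≥ 14   (manganese)
  2x1 + 787x2 + 3x3 ≥ 1077   (silicon)
  2.1x1 + 1x2 + 2.5x3 ≥ 6.9   (carbon)
  x1, x2, x3 ≥ 0.
The minimum-cost mix takes nothing from scrap grade A — only ferrosilicon, steel scrap. There the silicon and carbon constraints are tight.
Optimal quantities: ferrosilicon = 1.36 kg, steel scrap = 2.216 kg.
Hence cost = 1.63·1.36 + 0.3·2.216 = £2.8816.

£2.88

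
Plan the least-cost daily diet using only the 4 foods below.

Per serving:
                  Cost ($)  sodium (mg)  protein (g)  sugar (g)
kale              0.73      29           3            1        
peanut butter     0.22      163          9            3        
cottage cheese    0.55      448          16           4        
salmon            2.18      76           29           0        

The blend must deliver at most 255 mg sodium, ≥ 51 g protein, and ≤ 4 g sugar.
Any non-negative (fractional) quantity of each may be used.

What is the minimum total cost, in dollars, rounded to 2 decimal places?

Set it up as a linear program. Let x1 = servings of kale, x2 = servings of peanut butter, x3 = servings of cottage cheese, x4 = servings of salmon.
Minimise 0.73x1 + 0.22x2 + 0.55x3 + 2.18x4 s.t.:
  29x1 + 163x2 + 448x3 + 76x4 ≤ 255   (sodium)
  3x1 + 9x2 + 16x3 + 29x4 ≥ 51   (protein)
  1x1 + 3x2 + 4x3 ≤ 4   (sugar)
  x1, x2, x3, x4 ≥ 0.
The optimal basis is {peanut butter, salmon}; kale, cottage cheese drop out. There the sodium and protein constraints are tight.
Optimal quantities: peanut butter = 0.8704 servings, salmon = 1.488 servings.
Total cost: 0.22·0.8704 + 2.18·1.488 = 3.4353.

$3.44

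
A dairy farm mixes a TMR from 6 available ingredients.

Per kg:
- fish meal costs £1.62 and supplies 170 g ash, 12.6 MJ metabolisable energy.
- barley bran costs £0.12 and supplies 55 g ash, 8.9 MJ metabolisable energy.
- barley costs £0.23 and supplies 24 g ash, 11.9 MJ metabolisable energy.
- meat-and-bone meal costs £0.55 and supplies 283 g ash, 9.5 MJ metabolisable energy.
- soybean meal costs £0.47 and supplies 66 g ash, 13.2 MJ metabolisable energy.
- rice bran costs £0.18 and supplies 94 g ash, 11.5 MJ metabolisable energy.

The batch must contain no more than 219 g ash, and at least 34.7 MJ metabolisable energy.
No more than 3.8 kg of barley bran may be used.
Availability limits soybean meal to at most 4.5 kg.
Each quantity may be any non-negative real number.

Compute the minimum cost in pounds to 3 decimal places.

Treat it as an LP. Let x1 = kg of fish meal, x2 = kg of barley bran, x3 = kg of barley, x4 = kg of meat-and-bone meal, x5 = kg of soybean meal, x6 = kg of rice bran.
min 1.62x1 + 0.12x2 + 0.23x3 + 0.55x4 + 0.47x5 + 0.18x6 subject to:
  170x1 + 55x2 + 24x3 + 283x4 + 66x5 + 94x6 ≤ 219   (ash)
  12.6x1 + 8.9x2 + 11.9x3 + 9.5x4 + 13.2x5 + 11.5x6 ≥ 34.7   (metabolisable energy)
  x2 ≤ 3.8
  x5 ≤ 4.5
  x1, x2, x3, x4, x5, x6 ≥ 0.
The optimal basis is {barley bran, rice bran}; fish meal, barley, meat-and-bone meal, soybean meal drop out. The metabolisable energy and the barley bran cap requirements are met with equality.
So barley bran = 3.8 kg, rice bran = 0.07652 kg.
Total cost: 0.12·3.8 + 0.18·0.07652 = 0.46977.

£0.470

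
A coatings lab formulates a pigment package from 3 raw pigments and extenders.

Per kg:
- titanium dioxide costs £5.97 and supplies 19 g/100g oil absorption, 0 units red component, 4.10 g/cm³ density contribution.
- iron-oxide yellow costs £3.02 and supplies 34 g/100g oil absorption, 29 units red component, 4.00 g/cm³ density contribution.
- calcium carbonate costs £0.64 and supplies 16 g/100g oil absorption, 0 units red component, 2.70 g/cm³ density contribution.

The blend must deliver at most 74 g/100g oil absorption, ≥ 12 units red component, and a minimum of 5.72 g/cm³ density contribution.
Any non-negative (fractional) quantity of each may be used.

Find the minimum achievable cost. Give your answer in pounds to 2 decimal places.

£2.21

Set it up as a linear program. Let x1 = kg of titanium dioxide, x2 = kg of iron-oxide yellow, x3 = kg of calcium carbonate.
Minimise 5.97x1 + 3.02x2 + 0.64x3 s.t.:
  19x1 + 34x2 + 16x3 ≤ 74   (oil absorption)
  29x2 ≥ 12   (red component)
  4.1x1 + 4x2 + 2.7x3 ≥ 5.72   (density contribution)
  x1, x2, x3 ≥ 0.
The cheapest feasible vertex uses only iron-oxide yellow, calcium carbonate; titanium dioxide is not used. Binding constraints: red component and density contribution.
Optimal quantities: iron-oxide yellow = 0.4138 kg, calcium carbonate = 1.505 kg.
Objective = 3.02·0.4138 + 0.64·1.505 = 2.2129.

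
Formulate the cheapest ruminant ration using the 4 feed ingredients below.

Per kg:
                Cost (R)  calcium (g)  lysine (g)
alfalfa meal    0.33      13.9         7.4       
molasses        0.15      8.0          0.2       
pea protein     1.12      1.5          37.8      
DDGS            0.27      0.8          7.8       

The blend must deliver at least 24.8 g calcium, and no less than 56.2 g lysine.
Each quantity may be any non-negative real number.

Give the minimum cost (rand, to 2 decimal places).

R1.85

This is a linear program. Let x1 = kg of alfalfa meal, x2 = kg of molasses, x3 = kg of pea protein, x4 = kg of DDGS.
Minimize 0.33x1 + 0.15x2 + 1.12x3 + 0.27x4 s.t.:
  13.9x1 + 8x2 + 1.5x3 + 0.8x4 ≥ 24.8   (calcium)
  7.4x1 + 0.2x2 + 37.8x3 + 7.8x4 ≥ 56.2   (lysine)
  x1, x2, x3, x4 ≥ 0.
The cheapest feasible vertex uses only alfalfa meal, pea protein; molasses, DDGS are not used. The calcium and lysine requirements are met with equality.
So alfalfa meal = 1.659 kg, pea protein = 1.162 kg.
Cost = 0.33·1.659 + 1.12·1.162 = 1.8489.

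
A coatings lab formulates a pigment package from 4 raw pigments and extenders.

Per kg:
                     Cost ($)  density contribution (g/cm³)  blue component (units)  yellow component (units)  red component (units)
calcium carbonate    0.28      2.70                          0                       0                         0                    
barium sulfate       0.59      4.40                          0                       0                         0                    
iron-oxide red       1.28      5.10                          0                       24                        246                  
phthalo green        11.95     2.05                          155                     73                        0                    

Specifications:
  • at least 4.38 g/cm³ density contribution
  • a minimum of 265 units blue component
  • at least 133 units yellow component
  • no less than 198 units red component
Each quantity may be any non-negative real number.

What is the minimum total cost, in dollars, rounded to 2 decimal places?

$21.46

This is a linear program. Let x1 = kg of calcium carbonate, x2 = kg of barium sulfate, x3 = kg of iron-oxide red, x4 = kg of phthalo green.
Minimise 0.28x1 + 0.59x2 + 1.28x3 + 11.95x4 s.t.:
  2.7x1 + 4.4x2 + 5.1x3 + 2.05x4 ≥ 4.38   (density contribution)
  155x4 ≥ 265   (blue component)
  24x3 + 73x4 ≥ 133   (yellow component)
  246x3 ≥ 198   (red component)
  x1, x2, x3, x4 ≥ 0.
At the optimum only iron-oxide red, phthalo green are positive (calcium carbonate, barium sulfate = 0). There the blue component and red component constraints are tight.
Solving gives x3 = 0.8049, x4 = 1.71.
Total cost: 1.28·0.8049 + 11.95·1.71 = 21.4648.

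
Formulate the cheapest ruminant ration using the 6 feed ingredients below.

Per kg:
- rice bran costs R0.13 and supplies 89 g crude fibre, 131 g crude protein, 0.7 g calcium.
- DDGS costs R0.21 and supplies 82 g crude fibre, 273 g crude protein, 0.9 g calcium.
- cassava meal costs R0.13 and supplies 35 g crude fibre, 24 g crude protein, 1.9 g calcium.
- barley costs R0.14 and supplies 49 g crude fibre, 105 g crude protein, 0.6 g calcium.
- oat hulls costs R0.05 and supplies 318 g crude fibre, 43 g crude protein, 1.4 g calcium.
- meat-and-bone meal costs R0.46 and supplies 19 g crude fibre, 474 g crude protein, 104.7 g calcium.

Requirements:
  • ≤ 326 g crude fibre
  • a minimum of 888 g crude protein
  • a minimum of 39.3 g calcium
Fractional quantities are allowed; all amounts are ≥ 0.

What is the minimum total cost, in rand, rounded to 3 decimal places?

R0.717

Let x1 = kg of rice bran, x2 = kg of DDGS, x3 = kg of cassava meal, x4 = kg of barley, x5 = kg of oat hulls, x6 = kg of meat-and-bone meal.
Minimize 0.13x1 + 0.21x2 + 0.13x3 + 0.14x4 + 0.05x5 + 0.46x6 with:
  89x1 + 82x2 + 35x3 + 49x4 + 318x5 + 19x6 ≤ 326   (crude fibre)
  131x1 + 273x2 + 24x3 + 105x4 + 43x5 + 474x6 ≥ 888   (crude protein)
  0.7x1 + 0.9x2 + 1.9x3 + 0.6x4 + 1.4x5 + 104.7x6 ≥ 39.3   (calcium)
  x1, x2, x3, x4, x5, x6 ≥ 0.
The cheapest feasible vertex uses only DDGS, meat-and-bone meal; rice bran, cassava meal, barley, oat hulls are not used. The crude protein and calcium requirements are met with equality.
That vertex is x2 = 2.64, x6 = 0.3527.
Total cost: 0.21·2.64 + 0.46·0.3527 = 0.71664.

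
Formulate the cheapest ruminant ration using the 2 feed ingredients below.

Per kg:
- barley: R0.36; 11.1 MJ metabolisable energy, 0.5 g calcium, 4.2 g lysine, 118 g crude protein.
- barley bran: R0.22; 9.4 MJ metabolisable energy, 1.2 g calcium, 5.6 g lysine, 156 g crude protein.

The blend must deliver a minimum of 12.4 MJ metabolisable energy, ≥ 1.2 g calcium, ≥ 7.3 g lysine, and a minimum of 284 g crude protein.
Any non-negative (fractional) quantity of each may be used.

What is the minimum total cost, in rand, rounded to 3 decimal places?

Set it up as a linear program. Let x1 = kg of barley, x2 = kg of barley bran.
min 0.36x1 + 0.22x2 with:
  11.1x1 + 9.4x2 ≥ 12.4   (metabolisable energy)
  0.5x1 + 1.2x2 ≥ 1.2   (calcium)
  4.2x1 + 5.6x2 ≥ 7.3   (lysine)
  118x1 + 156x2 ≥ 284   (crude protein)
  x1, x2 ≥ 0.
The minimum-cost mix takes nothing from barley — only barley bran. The crude protein requirement is met with equality.
Solving gives x2 = 1.821.
Hence cost = 0.22·1.821 = R0.40062.

R0.401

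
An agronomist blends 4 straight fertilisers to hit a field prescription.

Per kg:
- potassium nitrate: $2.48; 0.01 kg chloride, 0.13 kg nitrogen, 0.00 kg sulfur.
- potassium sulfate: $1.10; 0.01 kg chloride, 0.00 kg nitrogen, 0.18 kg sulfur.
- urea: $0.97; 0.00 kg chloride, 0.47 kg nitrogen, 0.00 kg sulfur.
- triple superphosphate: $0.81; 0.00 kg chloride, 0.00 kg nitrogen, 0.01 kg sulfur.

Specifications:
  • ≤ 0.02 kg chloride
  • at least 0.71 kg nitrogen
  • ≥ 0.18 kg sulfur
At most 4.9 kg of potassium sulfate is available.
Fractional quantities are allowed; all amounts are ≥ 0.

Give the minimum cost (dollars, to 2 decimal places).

This is a linear program. Let x1 = kg of potassium nitrate, x2 = kg of potassium sulfate, x3 = kg of urea, x4 = kg of triple superphosphate.
min 2.48x1 + 1.1x2 + 0.97x3 + 0.81x4 with:
  0.01x1 + 0.01x2 ≤ 0.02   (chloride)
  0.13x1 + 0.47x3 ≥ 0.71   (nitrogen)
  0.18x2 + 0.01x4 ≥ 0.18   (sulfur)
  x2 ≤ 4.9
  x1, x2, x3, x4 ≥ 0.
The minimum-cost mix takes nothing from potassium nitrate, triple superphosphate — only potassium sulfate, urea. Binding constraints: nitrogen and sulfur.
That vertex is x2 = 1, x3 = 1.511.
Total cost: 1.1·1 + 0.97·1.511 = 2.5657.

$2.57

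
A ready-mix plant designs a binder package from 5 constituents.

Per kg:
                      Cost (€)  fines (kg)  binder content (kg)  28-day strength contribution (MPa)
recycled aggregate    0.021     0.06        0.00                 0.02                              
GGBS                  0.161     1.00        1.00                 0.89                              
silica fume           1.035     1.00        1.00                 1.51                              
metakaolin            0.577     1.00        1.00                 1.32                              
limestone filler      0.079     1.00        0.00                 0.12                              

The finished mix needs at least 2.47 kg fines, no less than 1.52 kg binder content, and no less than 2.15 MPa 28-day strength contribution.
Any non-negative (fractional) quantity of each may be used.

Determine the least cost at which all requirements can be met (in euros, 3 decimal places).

Treat it as an LP. Let x1 = kg of recycled aggregate, x2 = kg of GGBS, x3 = kg of silica fume, x4 = kg of metakaolin, x5 = kg of limestone filler.
Minimise 0.021x1 + 0.161x2 + 1.035x3 + 0.577x4 + 0.079x5 s.t.:
  0.06x1 + 1x2 + 1x3 + 1x4 + 1x5 ≥ 2.47   (fines)
  1x2 + 1x3 + 1x4 ≥ 1.52   (binder content)
  0.02x1 + 0.89x2 + 1.51x3 + 1.32x4 + 0.12x5 ≥ 2.15   (28-day strength contribution)
  x1, x2, x3, x4, x5 ≥ 0.
The optimal basis is {GGBS, limestone filler}; recycled aggregate, silica fume, metakaolin drop out. The fines and 28-day strength contribution requirements are met with equality.
That vertex is x2 = 2.4073, x5 = 0.062727.
Total cost: 0.161·2.4073 + 0.079·0.062727 = 0.39253.

€0.393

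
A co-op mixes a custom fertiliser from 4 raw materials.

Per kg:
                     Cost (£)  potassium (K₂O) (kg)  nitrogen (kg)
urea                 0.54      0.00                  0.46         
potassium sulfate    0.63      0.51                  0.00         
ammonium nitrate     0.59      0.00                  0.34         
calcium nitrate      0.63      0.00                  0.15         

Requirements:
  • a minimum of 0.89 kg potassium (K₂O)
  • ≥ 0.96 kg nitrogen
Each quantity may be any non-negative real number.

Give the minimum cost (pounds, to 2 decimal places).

£2.23

Set it up as a linear program. Let x1 = kg of urea, x2 = kg of potassium sulfate, x3 = kg of ammonium nitrate, x4 = kg of calcium nitrate.
Minimize 0.54x1 + 0.63x2 + 0.59x3 + 0.63x4 with:
  0.51x2 ≥ 0.89   (potassium (K₂O))
  0.46x1 + 0.34x3 + 0.15x4 ≥ 0.96   (nitrogen)
  x1, x2, x3, x4 ≥ 0.
The minimum-cost mix takes nothing from ammonium nitrate, calcium nitrate — only urea, potassium sulfate. The potassium (K₂O) and nitrogen requirements are met with equality.
So urea = 2.087 kg, potassium sulfate = 1.745 kg.
Objective = 0.54·2.087 + 0.63·1.745 = 2.2263.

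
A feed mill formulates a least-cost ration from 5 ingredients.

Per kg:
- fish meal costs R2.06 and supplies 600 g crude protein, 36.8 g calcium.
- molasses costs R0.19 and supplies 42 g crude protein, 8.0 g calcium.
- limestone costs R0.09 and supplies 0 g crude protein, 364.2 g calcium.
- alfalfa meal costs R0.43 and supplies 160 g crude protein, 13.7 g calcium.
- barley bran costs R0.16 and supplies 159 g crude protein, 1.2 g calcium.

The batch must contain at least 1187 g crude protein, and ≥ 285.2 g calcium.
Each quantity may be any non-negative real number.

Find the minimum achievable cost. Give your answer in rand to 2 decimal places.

Set it up as a linear program. Let x1 = kg of fish meal, x2 = kg of molasses, x3 = kg of limestone, x4 = kg of alfalfa meal, x5 = kg of barley bran.
Minimise 2.06x1 + 0.19x2 + 0.09x3 + 0.43x4 + 0.16x5 subject to:
  600x1 + 42x2 + 160x4 + 159x5 ≥ 1187   (crude protein)
  36.8x1 + 8x2 + 364.2x3 + 13.7x4 + 1.2x5 ≥ 285.2   (calcium)
  x1, x2, x3, x4, x5 ≥ 0.
The minimum-cost mix takes nothing from fish meal, molasses, alfalfa meal — only limestone, barley bran. The crude protein and calcium requirements are met with equality.
Optimal quantities: limestone = 0.7585 kg, barley bran = 7.465 kg.
Hence cost = 0.09·0.7585 + 0.16·7.465 = R1.2627.

R1.26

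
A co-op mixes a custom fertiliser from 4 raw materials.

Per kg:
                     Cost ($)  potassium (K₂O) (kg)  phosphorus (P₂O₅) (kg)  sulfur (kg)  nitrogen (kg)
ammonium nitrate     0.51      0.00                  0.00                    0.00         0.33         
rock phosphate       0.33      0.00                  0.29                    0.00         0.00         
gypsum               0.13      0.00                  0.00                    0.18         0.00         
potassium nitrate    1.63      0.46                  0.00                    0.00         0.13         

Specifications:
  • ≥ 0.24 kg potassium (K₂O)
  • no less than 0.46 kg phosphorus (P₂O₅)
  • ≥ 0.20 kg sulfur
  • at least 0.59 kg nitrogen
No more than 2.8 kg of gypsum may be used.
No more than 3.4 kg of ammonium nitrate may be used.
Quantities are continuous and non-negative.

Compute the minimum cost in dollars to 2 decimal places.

$2.33

Treat it as an LP. Let x1 = kg of ammonium nitrate, x2 = kg of rock phosphate, x3 = kg of gypsum, x4 = kg of potassium nitrate.
Minimise 0.51x1 + 0.33x2 + 0.13x3 + 1.63x4 s.t.:
  0.46x4 ≥ 0.24   (potassium (K₂O))
  0.29x2 ≥ 0.46   (phosphorus (P₂O₅))
  0.18x3 ≥ 0.2   (sulfur)
  0.33x1 + 0.13x4 ≥ 0.59   (nitrogen)
  x3 ≤ 2.8
  x1 ≤ 3.4
  x1, x2, x3, x4 ≥ 0.
The optimal mix uses every input. There the potassium (K₂O), phosphorus (P₂O₅), sulfur, nitrogen constraints are tight.
So ammonium nitrate = 1.582 kg, rock phosphate = 1.586 kg, gypsum = 1.111 kg, potassium nitrate = 0.5217 kg.
Total cost: 0.51·1.582 + 0.33·1.586 + 0.13·1.111 + 1.63·0.5217 = 2.325001.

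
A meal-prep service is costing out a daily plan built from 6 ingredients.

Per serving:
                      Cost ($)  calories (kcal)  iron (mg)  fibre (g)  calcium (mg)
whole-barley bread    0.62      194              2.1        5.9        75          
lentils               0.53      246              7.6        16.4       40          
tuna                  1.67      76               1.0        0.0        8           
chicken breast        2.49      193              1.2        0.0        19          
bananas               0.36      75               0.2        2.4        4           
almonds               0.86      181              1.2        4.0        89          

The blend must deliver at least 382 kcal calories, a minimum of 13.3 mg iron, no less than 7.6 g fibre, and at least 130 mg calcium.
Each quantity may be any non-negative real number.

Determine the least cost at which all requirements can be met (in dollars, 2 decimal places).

Let x1 = servings of whole-barley bread, x2 = servings of lentils, x3 = servings of tuna, x4 = servings of chicken breast, x5 = servings of bananas, x6 = servings of almonds.
Minimise 0.62x1 + 0.53x2 + 1.67x3 + 2.49x4 + 0.36x5 + 0.86x6 s.t.:
  194x1 + 246x2 + 76x3 + 193x4 + 75x5 + 181x6 ≥ 382   (calories)
  2.1x1 + 7.6x2 + 1x3 + 1.2x4 + 0.2x5 + 1.2x6 ≥ 13.3   (iron)
  5.9x1 + 16.4x2 + 2.4x5 + 4x6 ≥ 7.6   (fibre)
  75x1 + 40x2 + 8x3 + 19x4 + 4x5 + 89x6 ≥ 130   (calcium)
  x1, x2, x3, x4, x5, x6 ≥ 0.
The minimum-cost mix takes nothing from tuna, chicken breast, bananas, almonds — only whole-barley bread, lentils. The iron and calcium requirements are met with equality.
That vertex is x1 = 0.9383, x2 = 1.491.
Hence cost = 0.62·0.9383 + 0.53·1.491 = $1.3720.

$1.37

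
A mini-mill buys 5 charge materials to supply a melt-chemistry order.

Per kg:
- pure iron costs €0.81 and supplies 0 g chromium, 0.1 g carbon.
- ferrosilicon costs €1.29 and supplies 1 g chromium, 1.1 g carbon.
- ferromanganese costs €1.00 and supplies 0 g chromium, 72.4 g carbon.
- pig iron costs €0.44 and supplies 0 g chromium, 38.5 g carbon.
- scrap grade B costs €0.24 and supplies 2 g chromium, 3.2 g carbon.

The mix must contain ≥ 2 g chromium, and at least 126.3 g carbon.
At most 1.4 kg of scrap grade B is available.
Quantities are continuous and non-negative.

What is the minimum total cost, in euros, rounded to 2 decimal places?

Treat it as an LP. Let x1 = kg of pure iron, x2 = kg of ferrosilicon, x3 = kg of ferromanganese, x4 = kg of pig iron, x5 = kg of scrap grade B.
min 0.81x1 + 1.29x2 + 1x3 + 0.44x4 + 0.24x5 with:
  1x2 + 2x5 ≥ 2   (chromium)
  0.1x1 + 1.1x2 + 72.4x3 + 38.5x4 + 3.2x5 ≥ 126.3   (carbon)
  x5 ≤ 1.4
  x1, x2, x3, x4, x5 ≥ 0.
The minimum-cost mix takes nothing from pure iron, ferrosilicon, ferromanganese — only pig iron, scrap grade B. Binding constraints: chromium and carbon.
Optimal quantities: pig iron = 3.197 kg, scrap grade B = 1 kg.
Cost = 0.44·3.197 + 0.24·1 = 1.6467.

€1.65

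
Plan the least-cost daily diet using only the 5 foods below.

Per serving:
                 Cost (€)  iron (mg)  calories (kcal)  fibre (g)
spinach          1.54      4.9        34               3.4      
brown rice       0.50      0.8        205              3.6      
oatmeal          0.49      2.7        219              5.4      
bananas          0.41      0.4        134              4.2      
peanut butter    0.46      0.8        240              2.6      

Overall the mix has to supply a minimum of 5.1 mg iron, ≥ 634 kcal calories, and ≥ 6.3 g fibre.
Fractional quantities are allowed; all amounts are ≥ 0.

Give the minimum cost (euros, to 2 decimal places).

€1.32

Let x1 = servings of spinach, x2 = servings of brown rice, x3 = servings of oatmeal, x4 = servings of bananas, x5 = servings of peanut butter.
min 1.54x1 + 0.5x2 + 0.49x3 + 0.41x4 + 0.46x5 with:
  4.9x1 + 0.8x2 + 2.7x3 + 0.4x4 + 0.8x5 ≥ 5.1   (iron)
  34x1 + 205x2 + 219x3 + 134x4 + 240x5 ≥ 634   (calories)
  3.4x1 + 3.6x2 + 5.4x3 + 4.2x4 + 2.6x5 ≥ 6.3   (fibre)
  x1, x2, x3, x4, x5 ≥ 0.
The minimum-cost mix takes nothing from spinach, brown rice, bananas — only oatmeal, peanut butter. The iron and calories requirements are met with equality.
Optimal quantities: oatmeal = 1.516 servings, peanut butter = 1.258 servings.
Hence cost = 0.49·1.516 + 0.46·1.258 = €1.3215.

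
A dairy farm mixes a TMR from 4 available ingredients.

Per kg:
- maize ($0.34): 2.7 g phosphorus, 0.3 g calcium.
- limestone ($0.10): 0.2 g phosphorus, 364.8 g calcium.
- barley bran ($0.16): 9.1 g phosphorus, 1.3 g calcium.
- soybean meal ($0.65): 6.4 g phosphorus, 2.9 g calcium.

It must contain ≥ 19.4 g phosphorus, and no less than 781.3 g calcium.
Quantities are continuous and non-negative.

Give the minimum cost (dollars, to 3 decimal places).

$0.547

This is a linear program. Let x1 = kg of maize, x2 = kg of limestone, x3 = kg of barley bran, x4 = kg of soybean meal.
min 0.34x1 + 0.1x2 + 0.16x3 + 0.65x4 subject to:
  2.7x1 + 0.2x2 + 9.1x3 + 6.4x4 ≥ 19.4   (phosphorus)
  0.3x1 + 364.8x2 + 1.3x3 + 2.9x4 ≥ 781.3   (calcium)
  x1, x2, x3, x4 ≥ 0.
At the optimum only limestone, barley bran are positive (maize, soybean meal = 0). Binding constraints: phosphorus and calcium.
That vertex is x2 = 2.134, x3 = 2.085.
Cost = 0.1·2.134 + 0.16·2.085 = 0.54700.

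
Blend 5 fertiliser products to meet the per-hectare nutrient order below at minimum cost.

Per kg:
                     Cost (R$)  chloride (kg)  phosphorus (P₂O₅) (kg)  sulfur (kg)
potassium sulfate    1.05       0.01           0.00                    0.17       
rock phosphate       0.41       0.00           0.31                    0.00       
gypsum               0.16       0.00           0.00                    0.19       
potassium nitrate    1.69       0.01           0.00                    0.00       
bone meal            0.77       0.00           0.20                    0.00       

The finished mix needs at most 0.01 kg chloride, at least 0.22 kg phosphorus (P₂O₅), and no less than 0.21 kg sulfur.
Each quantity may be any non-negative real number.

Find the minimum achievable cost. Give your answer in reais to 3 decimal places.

R$0.468

Let x1 = kg of potassium sulfate, x2 = kg of rock phosphate, x3 = kg of gypsum, x4 = kg of potassium nitrate, x5 = kg of bone meal.
Minimise 1.05x1 + 0.41x2 + 0.16x3 + 1.69x4 + 0.77x5 s.t.:
  0.01x1 + 0.01x4 ≤ 0.01   (chloride)
  0.31x2 + 0.2x5 ≥ 0.22   (phosphorus (P₂O₅))
  0.17x1 + 0.19x3 ≥ 0.21   (sulfur)
  x1, x2, x3, x4, x5 ≥ 0.
The cheapest feasible vertex uses only rock phosphate, gypsum; potassium sulfate, potassium nitrate, bone meal are not used. There the phosphorus (P₂O₅) and sulfur constraints are tight.
Optimal quantities: rock phosphate = 0.7097 kg, gypsum = 1.105 kg.
Total cost: 0.41·0.7097 + 0.16·1.105 = 0.46778.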